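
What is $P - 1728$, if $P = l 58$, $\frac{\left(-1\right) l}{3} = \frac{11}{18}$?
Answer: $- \frac{5503}{3} \approx -1834.3$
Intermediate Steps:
$l = - \frac{11}{6}$ ($l = - 3 \cdot \frac{11}{18} = - 3 \cdot 11 \cdot \frac{1}{18} = \left(-3\right) \frac{11}{18} = - \frac{11}{6} \approx -1.8333$)
$P = - \frac{319}{3}$ ($P = \left(- \frac{11}{6}\right) 58 = - \frac{319}{3} \approx -106.33$)
$P - 1728 = - \frac{319}{3} - 1728 = - \frac{5503}{3}$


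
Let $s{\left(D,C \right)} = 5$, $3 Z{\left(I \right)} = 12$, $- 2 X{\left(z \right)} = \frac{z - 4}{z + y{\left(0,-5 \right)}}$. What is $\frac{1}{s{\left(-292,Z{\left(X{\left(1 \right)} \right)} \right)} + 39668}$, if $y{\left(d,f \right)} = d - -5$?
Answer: $\frac{1}{39673} \approx 2.5206 \cdot 10^{-5}$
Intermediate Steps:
$y{\left(d,f \right)} = 5 + d$ ($y{\left(d,f \right)} = d + 5 = 5 + d$)
$X{\left(z \right)} = - \frac{-4 + z}{2 \left(5 + z\right)}$ ($X{\left(z \right)} = - \frac{\left(z - 4\right) \frac{1}{z + \left(5 + 0\right)}}{2} = - \frac{\left(-4 + z\right) \frac{1}{z + 5}}{2} = - \frac{\left(-4 + z\right) \frac{1}{5 + z}}{2} = - \frac{\frac{1}{5 + z} \left(-4 + z\right)}{2} = - \frac{-4 + z}{2 \left(5 + z\right)}$)
$Z{\left(I \right)} = 4$ ($Z{\left(I \right)} = \frac{1}{3} \cdot 12 = 4$)
$\frac{1}{s{\left(-292,Z{\left(X{\left(1 \right)} \right)} \right)} + 39668} = \frac{1}{5 + 39668} = \frac{1}{39673}$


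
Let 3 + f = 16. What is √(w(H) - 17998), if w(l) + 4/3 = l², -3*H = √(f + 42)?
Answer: I*√161939/3 ≈ 134.14*I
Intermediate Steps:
f = 13 (f = -3 + 16 = 13)
H = -√55/3 (H = -√(13 + 42)/3 = -√55/3 ≈ -2.4721)
w(l) = -4/3 + l²
√(w(H) - 17998) = √((-4/3 + (-√55/3)²) - 17998) = √((-4/3 + 55/9) - 17998) = √(43/9 - 17998) = √(-161939/9) = I*√161939/3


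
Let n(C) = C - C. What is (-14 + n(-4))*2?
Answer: -28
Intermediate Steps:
n(C) = 0
(-14 + n(-4))*2 = (-14 + 0)*2 = -14*2 = -28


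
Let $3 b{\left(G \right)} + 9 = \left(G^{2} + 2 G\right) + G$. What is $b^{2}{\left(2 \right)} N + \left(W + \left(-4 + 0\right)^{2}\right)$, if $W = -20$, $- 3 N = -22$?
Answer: $- \frac{86}{27} \approx -3.1852$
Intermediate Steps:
$N = \frac{22}{3}$ ($N = \left(- \frac{1}{3}\right) \left(-22\right) = \frac{22}{3} \approx 7.3333$)
$b{\left(G \right)} = -3 + G + \frac{G^{2}}{3}$ ($b{\left(G \right)} = -3 + \frac{\left(G^{2} + 2 G\right) + G}{3} = -3 + \frac{G^{2} + 3 G}{3} = -3 + \left(G + \frac{G^{2}}{3}\right) = -3 + G + \frac{G^{2}}{3}$)
$b^{2}{\left(2 \right)} N + \left(W + \left(-4 + 0\right)^{2}\right) = \left(-3 + 2 + \frac{2^{2}}{3}\right)^{2} \cdot \frac{22}{3} - \left(20 - \left(-4 + 0\right)^{2}\right) = \left(-3 + 2 + \frac{1}{3} \cdot 4\right)^{2} \cdot \frac{22}{3} - \left(20 - \left(-4\right)^{2}\right) = \left(-3 + 2 + \frac{4}{3}\right)^{2} \cdot \frac{22}{3} + \left(-20 + 16\right) = \left(\frac{1}{3}\right)^{2} \cdot \frac{22}{3} - 4 = \frac{1}{9} \cdot \frac{22}{3} - 4 = \frac{22}{27} - 4 = - \frac{86}{27}$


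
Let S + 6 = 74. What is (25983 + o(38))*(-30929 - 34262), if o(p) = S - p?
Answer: -1695813483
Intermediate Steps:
S = 68 (S = -6 + 74 = 68)
o(p) = 68 - p
(25983 + o(38))*(-30929 - 34262) = (25983 + (68 - 1*38))*(-30929 - 34262) = (25983 + (68 - 38))*(-65191) = (25983 + 30)*(-65191) = 26013*(-65191) = -1695813483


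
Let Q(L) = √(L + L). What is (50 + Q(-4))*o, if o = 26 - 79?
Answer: -2650 - 106*I*√2 ≈ -2650.0 - 149.91*I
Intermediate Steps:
o = -53
Q(L) = √2*√L (Q(L) = √(2*L) = √2*√L)
(50 + Q(-4))*o = (50 + √2*√(-4))*(-53) = (50 + √2*(2*I))*(-53) = (50 + 2*I*√2)*(-53) = -2650 - 106*I*√2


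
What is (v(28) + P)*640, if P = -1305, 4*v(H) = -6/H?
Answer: -5846640/7 ≈ -8.3523e+5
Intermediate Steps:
v(H) = -3/(2*H) (v(H) = (-6/H)/4 = -3/(2*H))
(v(28) + P)*640 = (-3/2/28 - 1305)*640 = (-3/2*1/28 - 1305)*640 = (-3/56 - 1305)*640 = -73083/56*640 = -5846640/7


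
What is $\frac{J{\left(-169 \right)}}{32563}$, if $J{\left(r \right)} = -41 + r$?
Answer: $- \frac{210}{32563} \approx -0.006449$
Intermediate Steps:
$\frac{J{\left(-169 \right)}}{32563} = \frac{-41 - 169}{32563} = \left(-210\right) \frac{1}{32563} = - \frac{210}{32563}$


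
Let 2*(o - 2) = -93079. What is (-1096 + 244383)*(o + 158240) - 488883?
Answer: 54350554469/2 ≈ 2.7175e+10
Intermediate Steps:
o = -93075/2 (o = 2 + (½)*(-93079) = 2 - 93079/2 = -93075/2 ≈ -46538.)
(-1096 + 244383)*(o + 158240) - 488883 = (-1096 + 244383)*(-93075/2 + 158240) - 488883 = 243287*(223405/2) - 488883 = 54351532235/2 - 488883 = 54350554469/2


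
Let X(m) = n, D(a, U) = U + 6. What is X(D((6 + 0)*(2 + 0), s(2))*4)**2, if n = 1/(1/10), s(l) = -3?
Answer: 100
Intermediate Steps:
D(a, U) = 6 + U
n = 10 (n = 1/(1/10) = 10)
X(m) = 10
X(D((6 + 0)*(2 + 0), s(2))*4)**2 = 10**2 = 100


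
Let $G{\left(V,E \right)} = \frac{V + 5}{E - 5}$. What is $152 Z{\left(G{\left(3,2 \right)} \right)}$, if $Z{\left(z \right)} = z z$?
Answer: $\frac{9728}{9} \approx 1080.9$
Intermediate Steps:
$G{\left(V,E \right)} = \frac{5 + V}{-5 + E}$
$Z{\left(z \right)} = z^{2}$
$152 Z{\left(G{\left(3,2 \right)} \right)} = 152 \left(\frac{5 + 3}{-5 + 2}\right)^{2} = 152 \left(\frac{1}{-3} \cdot 8\right)^{2} = 152 \left(\left(- \frac{1}{3}\right) 8\right)^{2} = 152 \left(- \frac{8}{3}\right)^{2} = 152 \cdot \frac{64}{9} = \frac{9728}{9}$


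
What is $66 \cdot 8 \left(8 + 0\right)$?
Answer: $4224$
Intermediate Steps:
$66 \cdot 8 \left(8 + 0\right) = 66 \cdot 8 \cdot 8 = 66 \cdot 64 = 4224$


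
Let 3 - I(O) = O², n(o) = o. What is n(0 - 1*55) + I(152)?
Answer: -23156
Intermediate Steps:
I(O) = 3 - O²
n(0 - 1*55) + I(152) = (0 - 1*55) + (3 - 1*152²) = (0 - 55) + (3 - 1*23104) = -55 + (3 - 23104) = -55 - 23101 = -23156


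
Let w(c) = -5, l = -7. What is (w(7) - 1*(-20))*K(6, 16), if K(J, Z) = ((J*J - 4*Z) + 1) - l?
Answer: -300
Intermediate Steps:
K(J, Z) = 8 + J² - 4*Z (K(J, Z) = ((J*J - 4*Z) + 1) - 1*(-7) = ((J² - 4*Z) + 1) + 7 = (1 + J² - 4*Z) + 7 = 8 + J² - 4*Z)
(w(7) - 1*(-20))*K(6, 16) = (-5 - 1*(-20))*(8 + 6² - 4*16) = (-5 + 20)*(8 + 36 - 64) = 15*(-20) = -300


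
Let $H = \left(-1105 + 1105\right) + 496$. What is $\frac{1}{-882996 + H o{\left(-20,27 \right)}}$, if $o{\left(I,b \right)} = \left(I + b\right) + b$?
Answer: $- \frac{1}{866132} \approx -1.1546 \cdot 10^{-6}$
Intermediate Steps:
$H = 496$ ($H = 0 + 496 = 496$)
$o{\left(I,b \right)} = I + 2 b$
$\frac{1}{-882996 + H o{\left(-20,27 \right)}} = \frac{1}{-882996 + 496 \left(-20 + 2 \cdot 27\right)} = \frac{1}{-882996 + 496 \left(-20 + 54\right)} = \frac{1}{-882996 + 496 \cdot 34} = \frac{1}{-882996 + 16864} = \frac{1}{-866132} = - \frac{1}{866132}$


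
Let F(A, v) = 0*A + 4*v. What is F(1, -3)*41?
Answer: -492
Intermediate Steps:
F(A, v) = 4*v (F(A, v) = 0 + 4*v = 4*v)
F(1, -3)*41 = (4*(-3))*41 = -12*41 = -492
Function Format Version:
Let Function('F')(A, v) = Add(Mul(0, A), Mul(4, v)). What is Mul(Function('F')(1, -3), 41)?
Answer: -492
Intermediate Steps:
Function('F')(A, v) = Mul(4, v) (Function('F')(A, v) = Add(0, Mul(4, v)) = Mul(4, v))
Mul(Function('F')(1, -3), 41) = Mul(Mul(4, -3), 41) = Mul(-12, 41) = -492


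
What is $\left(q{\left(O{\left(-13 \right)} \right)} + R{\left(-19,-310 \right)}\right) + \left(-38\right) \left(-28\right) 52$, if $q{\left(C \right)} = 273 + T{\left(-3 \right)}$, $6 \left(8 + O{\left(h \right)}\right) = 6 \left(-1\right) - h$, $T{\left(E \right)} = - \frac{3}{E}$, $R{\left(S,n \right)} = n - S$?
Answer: $55311$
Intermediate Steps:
$O{\left(h \right)} = -9 - \frac{h}{6}$ ($O{\left(h \right)} = -8 + \frac{6 \left(-1\right) - h}{6} = -8 + \frac{-6 - h}{6} = -8 - \left(1 + \frac{h}{6}\right) = -9 - \frac{h}{6}$)
$q{\left(C \right)} = 274$ ($q{\left(C \right)} = 273 - \frac{3}{-3} = 273 - -1 = 273 + 1 = 274$)
$\left(q{\left(O{\left(-13 \right)} \right)} + R{\left(-19,-310 \right)}\right) + \left(-38\right) \left(-28\right) 52 = \left(274 - 291\right) + \left(-38\right) \left(-28\right) 52 = \left(274 + \left(-310 + 19\right)\right) + 1064 \cdot 52 = \left(274 - 291\right) + 55328 = -17 + 55328 = 55311$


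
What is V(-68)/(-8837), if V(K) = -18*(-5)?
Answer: -90/8837 ≈ -0.010184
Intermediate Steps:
V(K) = 90
V(-68)/(-8837) = 90/(-8837) = 90*(-1/8837) = -90/8837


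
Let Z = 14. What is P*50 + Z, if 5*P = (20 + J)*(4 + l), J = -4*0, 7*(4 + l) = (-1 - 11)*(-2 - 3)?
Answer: 12098/7 ≈ 1728.3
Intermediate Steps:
l = 32/7 (l = -4 + ((-1 - 11)*(-2 - 3))/7 = -4 + (-12*(-5))/7 = -4 + (⅐)*60 = -4 + 60/7 = 32/7 ≈ 4.5714)
J = 0
P = 240/7 (P = ((20 + 0)*(4 + 32/7))/5 = (20*(60/7))/5 = (⅕)*(1200/7) = 240/7 ≈ 34.286)
P*50 + Z = (240/7)*50 + 14 = 12000/7 + 14 = 12098/7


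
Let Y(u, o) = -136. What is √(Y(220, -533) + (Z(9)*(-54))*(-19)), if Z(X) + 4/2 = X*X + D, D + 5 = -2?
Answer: 2*√18434 ≈ 271.54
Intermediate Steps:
D = -7 (D = -5 - 2 = -7)
Z(X) = -9 + X² (Z(X) = -2 + (X*X - 7) = -2 + (X² - 7) = -2 + (-7 + X²) = -9 + X²)
√(Y(220, -533) + (Z(9)*(-54))*(-19)) = √(-136 + ((-9 + 9²)*(-54))*(-19)) = √(-136 + ((-9 + 81)*(-54))*(-19)) = √(-136 + (72*(-54))*(-19)) = √(-136 - 3888*(-19)) = √(-136 + 73872) = √73736 = 2*√18434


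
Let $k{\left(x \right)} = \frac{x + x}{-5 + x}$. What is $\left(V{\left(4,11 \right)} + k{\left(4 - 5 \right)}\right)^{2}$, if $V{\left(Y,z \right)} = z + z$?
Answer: $\frac{4489}{9} \approx 498.78$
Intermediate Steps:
$V{\left(Y,z \right)} = 2 z$
$k{\left(x \right)} = \frac{2 x}{-5 + x}$
$\left(V{\left(4,11 \right)} + k{\left(4 - 5 \right)}\right)^{2} = \left(2 \cdot 11 + \frac{2 \left(4 - 5\right)}{-5 + \left(4 - 5\right)}\right)^{2} = \left(22 + 2 \left(-1\right) \frac{1}{-5 - 1}\right)^{2} = \left(22 + 2 \left(-1\right) \frac{1}{-6}\right)^{2} = \left(22 + 2 \left(-1\right) \left(- \frac{1}{6}\right)\right)^{2} = \left(22 + \frac{1}{3}\right)^{2} = \left(\frac{67}{3}\right)^{2} = \frac{4489}{9}$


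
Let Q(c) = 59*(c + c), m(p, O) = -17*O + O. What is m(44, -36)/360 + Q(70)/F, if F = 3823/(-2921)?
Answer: -120606716/19115 ≈ -6309.5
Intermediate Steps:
m(p, O) = -16*O
Q(c) = 118*c (Q(c) = 59*(2*c) = 118*c)
F = -3823/2921 (F = 3823*(-1/2921) = -3823/2921 ≈ -1.3088)
m(44, -36)/360 + Q(70)/F = -16*(-36)/360 + (118*70)/(-3823/2921) = 576*(1/360) + 8260*(-2921/3823) = 8/5 - 24127460/3823 = -120606716/19115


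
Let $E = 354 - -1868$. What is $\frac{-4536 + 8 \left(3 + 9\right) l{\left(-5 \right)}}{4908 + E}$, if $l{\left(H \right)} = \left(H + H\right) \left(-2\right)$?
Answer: $- \frac{1308}{3565} \approx -0.3669$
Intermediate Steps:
$l{\left(H \right)} = - 4 H$ ($l{\left(H \right)} = 2 H \left(-2\right) = - 4 H$)
$E = 2222$ ($E = 354 + 1868 = 2222$)
$\frac{-4536 + 8 \left(3 + 9\right) l{\left(-5 \right)}}{4908 + E} = \frac{-4536 + 8 \left(3 + 9\right) \left(\left(-4\right) \left(-5\right)\right)}{4908 + 2222} = \frac{-4536 + 8 \cdot 12 \cdot 20}{7130} = \left(-4536 + 96 \cdot 20\right) \frac{1}{7130} = \left(-4536 + 1920\right) \frac{1}{7130} = \left(-2616\right) \frac{1}{7130} = - \frac{1308}{3565}$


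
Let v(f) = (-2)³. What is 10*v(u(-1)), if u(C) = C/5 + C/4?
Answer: -80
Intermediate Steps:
u(C) = 9*C/20 (u(C) = C*(⅕) + C*(¼) = C/5 + C/4 = 9*C/20)
v(f) = -8
10*v(u(-1)) = 10*(-8) = -80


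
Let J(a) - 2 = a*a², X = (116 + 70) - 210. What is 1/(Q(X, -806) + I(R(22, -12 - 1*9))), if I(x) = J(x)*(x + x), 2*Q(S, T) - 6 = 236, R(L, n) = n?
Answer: 1/388999 ≈ 2.5707e-6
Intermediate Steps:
X = -24 (X = 186 - 210 = -24)
Q(S, T) = 121 (Q(S, T) = 3 + (½)*236 = 3 + 118 = 121)
J(a) = 2 + a³ (J(a) = 2 + a*a² = 2 + a³)
I(x) = 2*x*(2 + x³) (I(x) = (2 + x³)*(x + x) = (2 + x³)*(2*x) = 2*x*(2 + x³))
1/(Q(X, -806) + I(R(22, -12 - 1*9))) = 1/(121 + 2*(-12 - 1*9)*(2 + (-12 - 1*9)³)) = 1/(121 + 2*(-12 - 9)*(2 + (-12 - 9)³)) = 1/(121 + 2*(-21)*(2 + (-21)³)) = 1/(121 + 2*(-21)*(2 - 9261)) = 1/(121 + 2*(-21)*(-9259)) = 1/(121 + 388878) = 1/388999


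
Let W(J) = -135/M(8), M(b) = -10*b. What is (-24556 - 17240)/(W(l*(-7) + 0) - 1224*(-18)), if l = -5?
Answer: -24768/13057 ≈ -1.8969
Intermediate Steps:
W(J) = 27/16 (W(J) = -135/((-10*8)) = -135/(-80) = -135*(-1/80) = 27/16)
(-24556 - 17240)/(W(l*(-7) + 0) - 1224*(-18)) = (-24556 - 17240)/(27/16 - 1224*(-18)) = -41796/(27/16 + 22032) = -41796/352539/16 = -41796*16/352539 = -24768/13057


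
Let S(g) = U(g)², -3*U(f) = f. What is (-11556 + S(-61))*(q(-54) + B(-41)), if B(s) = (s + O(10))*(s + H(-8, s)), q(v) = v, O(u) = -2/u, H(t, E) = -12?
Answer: -1067813384/45 ≈ -2.3729e+7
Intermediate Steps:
U(f) = -f/3
S(g) = g²/9 (S(g) = (-g/3)² = g²/9)
B(s) = (-12 + s)*(-⅕ + s) (B(s) = (s - 2/10)*(s - 12) = (s - 2*⅒)*(-12 + s) = (s - ⅕)*(-12 + s) = (-⅕ + s)*(-12 + s) = (-12 + s)*(-⅕ + s))
(-11556 + S(-61))*(q(-54) + B(-41)) = (-11556 + (⅑)*(-61)²)*(-54 + (12/5 + (-41)² - 61/5*(-41))) = (-11556 + (⅑)*3721)*(-54 + (12/5 + 1681 + 2501/5)) = (-11556 + 3721/9)*(-54 + 10918/5) = -100283/9*10648/5 = -1067813384/45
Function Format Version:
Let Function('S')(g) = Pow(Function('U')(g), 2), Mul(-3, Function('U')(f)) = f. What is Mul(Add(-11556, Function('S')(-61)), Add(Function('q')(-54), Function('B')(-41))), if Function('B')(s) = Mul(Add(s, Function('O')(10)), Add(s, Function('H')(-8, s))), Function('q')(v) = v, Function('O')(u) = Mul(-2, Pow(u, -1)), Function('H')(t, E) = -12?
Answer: Rational(-1067813384, 45) ≈ -2.3729e+7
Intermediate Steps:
Function('U')(f) = Mul(Rational(-1, 3), f)
Function('S')(g) = Mul(Rational(1, 9), Pow(g, 2)) (Function('S')(g) = Pow(Mul(Rational(-1, 3), g), 2) = Mul(Rational(1, 9), Pow(g, 2)))
Function('B')(s) = Mul(Add(-12, s), Add(Rational(-1, 5), s)) (Function('B')(s) = Mul(Add(s, Mul(-2, Pow(10, -1))), Add(s, -12)) = Mul(Add(s, Mul(-2, Rational(1, 10))), Add(-12, s)) = Mul(Add(s, Rational(-1, 5)), Add(-12, s)) = Mul(Add(Rational(-1, 5), s), Add(-12, s)) = Mul(Add(-12, s), Add(Rational(-1, 5), s)))
Mul(Add(-11556, Function('S')(-61)), Add(Function('q')(-54), Function('B')(-41))) = Mul(Add(-11556, Mul(Rational(1, 9), Pow(-61, 2))), Add(-54, Add(Rational(12, 5), Pow(-41, 2), Mul(Rational(-61, 5), -41)))) = Mul(Add(-11556, Mul(Rational(1, 9), 3721)), Add(-54, Add(Rational(12, 5), 1681, Rational(2501, 5)))) = Mul(Add(-11556, Rational(3721, 9)), Add(-54, Rational(10918, 5))) = Mul(Rational(-100283, 9), Rational(10648, 5)) = Rational(-1067813384, 45)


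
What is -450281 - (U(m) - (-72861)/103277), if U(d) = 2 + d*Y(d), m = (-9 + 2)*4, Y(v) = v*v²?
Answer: -109983777964/103277 ≈ -1.0649e+6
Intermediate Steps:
Y(v) = v³
m = -28 (m = -7*4 = -28)
U(d) = 2 + d⁴ (U(d) = 2 + d*d³ = 2 + d⁴)
-450281 - (U(m) - (-72861)/103277) = -450281 - ((2 + (-28)⁴) - (-72861)/103277) = -450281 - ((2 + 614656) - (-72861)/103277) = -450281 - (614658 - 1*(-72861/103277)) = -450281 - (614658 + 72861/103277) = -450281 - 1*63480107127/103277 = -450281 - 63480107127/103277 = -109983777964/103277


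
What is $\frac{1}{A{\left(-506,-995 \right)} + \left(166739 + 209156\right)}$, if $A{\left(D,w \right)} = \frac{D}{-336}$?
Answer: $\frac{168}{63150613} \approx 2.6603 \cdot 10^{-6}$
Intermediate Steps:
$A{\left(D,w \right)} = - \frac{D}{336}$ ($A{\left(D,w \right)} = D \left(- \frac{1}{336}\right) = - \frac{D}{336}$)
$\frac{1}{A{\left(-506,-995 \right)} + \left(166739 + 209156\right)} = \frac{1}{\left(- \frac{1}{336}\right) \left(-506\right) + \left(166739 + 209156\right)} = \frac{1}{\frac{253}{168} + 375895} = \frac{1}{\frac{63150613}{168}} = \frac{168}{63150613}$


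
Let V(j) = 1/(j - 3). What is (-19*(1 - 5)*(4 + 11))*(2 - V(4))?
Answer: 1140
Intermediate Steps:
V(j) = 1/(-3 + j)
(-19*(1 - 5)*(4 + 11))*(2 - V(4)) = (-19*(1 - 5)*(4 + 11))*(2 - 1/(-3 + 4)) = (-(-76)*15)*(2 - 1/1) = (-19*(-60))*(2 - 1*1) = 1140*(2 - 1) = 1140*1 = 1140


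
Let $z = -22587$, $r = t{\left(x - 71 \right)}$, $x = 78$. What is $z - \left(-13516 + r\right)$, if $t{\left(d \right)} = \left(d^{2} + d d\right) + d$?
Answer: $-9176$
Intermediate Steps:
$t{\left(d \right)} = d + 2 d^{2}$ ($t{\left(d \right)} = \left(d^{2} + d^{2}\right) + d = 2 d^{2} + d = d + 2 d^{2}$)
$r = 105$ ($r = \left(78 - 71\right) \left(1 + 2 \left(78 - 71\right)\right) = 7 \left(1 + 2 \cdot 7\right) = 7 \left(1 + 14\right) = 7 \cdot 15 = 105$)
$z - \left(-13516 + r\right) = -22587 - \left(-13516 + 105\right) = -22587 - -13411 = -22587 + 13411 = -9176$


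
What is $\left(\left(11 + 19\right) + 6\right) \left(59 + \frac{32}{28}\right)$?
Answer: $\frac{15156}{7} \approx 2165.1$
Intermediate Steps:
$\left(\left(11 + 19\right) + 6\right) \left(59 + \frac{32}{28}\right) = \left(30 + 6\right) \left(59 + 32 \cdot \frac{1}{28}\right) = 36 \left(59 + \frac{8}{7}\right) = 36 \cdot \frac{421}{7} = \frac{15156}{7}$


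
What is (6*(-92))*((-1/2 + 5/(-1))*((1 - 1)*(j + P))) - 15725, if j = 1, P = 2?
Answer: -15725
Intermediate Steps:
(6*(-92))*((-1/2 + 5/(-1))*((1 - 1)*(j + P))) - 15725 = (6*(-92))*((-1/2 + 5/(-1))*((1 - 1)*(1 + 2))) - 15725 = -552*(-1*½ + 5*(-1))*0*3 - 15725 = -552*(-½ - 5)*0 - 15725 = -(-3036)*0 - 15725 = -552*0 - 15725 = 0 - 15725 = -15725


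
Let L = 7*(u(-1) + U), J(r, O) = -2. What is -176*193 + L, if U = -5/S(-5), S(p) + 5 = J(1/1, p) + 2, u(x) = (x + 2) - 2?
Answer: -33968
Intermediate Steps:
u(x) = x (u(x) = (2 + x) - 2 = x)
S(p) = -5 (S(p) = -5 + (-2 + 2) = -5 + 0 = -5)
U = 1 (U = -5/(-5) = -5*(-⅕) = 1)
L = 0 (L = 7*(-1 + 1) = 7*0 = 0)
-176*193 + L = -176*193 + 0 = -33968 + 0 = -33968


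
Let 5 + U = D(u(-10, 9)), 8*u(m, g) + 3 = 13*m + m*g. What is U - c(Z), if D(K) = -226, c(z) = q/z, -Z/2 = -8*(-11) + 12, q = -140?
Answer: -2317/10 ≈ -231.70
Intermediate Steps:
u(m, g) = -3/8 + 13*m/8 + g*m/8 (u(m, g) = -3/8 + (13*m + m*g)/8 = -3/8 + (13*m + g*m)/8 = -3/8 + (13*m/8 + g*m/8) = -3/8 + 13*m/8 + g*m/8)
Z = -200 (Z = -2*(-8*(-11) + 12) = -2*(88 + 12) = -2*100 = -200)
c(z) = -140/z
U = -231 (U = -5 - 226 = -231)
U - c(Z) = -231 - (-140)/(-200) = -231 - (-140)*(-1)/200 = -231 - 1*7/10 = -231 - 7/10 = -2317/10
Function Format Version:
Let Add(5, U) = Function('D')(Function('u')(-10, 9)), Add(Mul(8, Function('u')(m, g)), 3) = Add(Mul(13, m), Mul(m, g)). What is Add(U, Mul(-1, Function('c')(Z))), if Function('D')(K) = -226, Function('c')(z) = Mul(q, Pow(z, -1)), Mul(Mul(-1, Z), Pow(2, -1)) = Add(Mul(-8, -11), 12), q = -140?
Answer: Rational(-2317, 10) ≈ -231.70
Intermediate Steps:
Function('u')(m, g) = Add(Rational(-3, 8), Mul(Rational(13, 8), m), Mul(Rational(1, 8), g, m)) (Function('u')(m, g) = Add(Rational(-3, 8), Mul(Rational(1, 8), Add(Mul(13, m), Mul(m, g)))) = Add(Rational(-3, 8), Mul(Rational(1, 8), Add(Mul(13, m), Mul(g, m)))) = Add(Rational(-3, 8), Add(Mul(Rational(13, 8), m), Mul(Rational(1, 8), g, m))) = Add(Rational(-3, 8), Mul(Rational(13, 8), m), Mul(Rational(1, 8), g, m)))
Z = -200 (Z = Mul(-2, Add(Mul(-8, -11), 12)) = Mul(-2, Add(88, 12)) = Mul(-2, 100) = -200)
Function('c')(z) = Mul(-140, Pow(z, -1))
U = -231 (U = Add(-5, -226) = -231)
Add(U, Mul(-1, Function('c')(Z))) = Add(-231, Mul(-1, Mul(-140, Pow(-200, -1)))) = Add(-231, Mul(-1, Mul(-140, Rational(-1, 200)))) = Add(-231, Mul(-1, Rational(7, 10))) = Add(-231, Rational(-7, 10)) = Rational(-2317, 10)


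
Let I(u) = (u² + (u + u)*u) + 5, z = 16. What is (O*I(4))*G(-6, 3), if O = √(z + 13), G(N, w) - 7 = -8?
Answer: -53*√29 ≈ -285.41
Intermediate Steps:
G(N, w) = -1 (G(N, w) = 7 - 8 = -1)
O = √29 (O = √(16 + 13) = √29 ≈ 5.3852)
I(u) = 5 + 3*u² (I(u) = (u² + (2*u)*u) + 5 = (u² + 2*u²) + 5 = 3*u² + 5 = 5 + 3*u²)
(O*I(4))*G(-6, 3) = (√29*(5 + 3*4²))*(-1) = (√29*(5 + 3*16))*(-1) = (√29*(5 + 48))*(-1) = (√29*53)*(-1) = (53*√29)*(-1) = -53*√29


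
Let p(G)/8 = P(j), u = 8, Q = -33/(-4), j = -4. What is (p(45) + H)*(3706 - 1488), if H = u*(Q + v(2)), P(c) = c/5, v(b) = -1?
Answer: 572244/5 ≈ 1.1445e+5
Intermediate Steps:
Q = 33/4 (Q = -33*(-¼) = 33/4 ≈ 8.2500)
P(c) = c/5 (P(c) = c*(⅕) = c/5)
p(G) = -32/5 (p(G) = 8*((⅕)*(-4)) = 8*(-⅘) = -32/5)
H = 58 (H = 8*(33/4 - 1) = 8*(29/4) = 58)
(p(45) + H)*(3706 - 1488) = (-32/5 + 58)*(3706 - 1488) = (258/5)*2218 = 572244/5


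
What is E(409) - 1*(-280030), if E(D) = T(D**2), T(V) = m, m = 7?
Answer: 280037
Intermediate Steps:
T(V) = 7
E(D) = 7
E(409) - 1*(-280030) = 7 - 1*(-280030) = 7 + 280030 = 280037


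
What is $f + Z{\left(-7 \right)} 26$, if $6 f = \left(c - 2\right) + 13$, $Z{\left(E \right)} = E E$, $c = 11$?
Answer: $\frac{3833}{3} \approx 1277.7$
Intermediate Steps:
$Z{\left(E \right)} = E^{2}$
$f = \frac{11}{3}$ ($f = \frac{\left(11 - 2\right) + 13}{6} = \frac{9 + 13}{6} = \frac{1}{6} \cdot 22 = \frac{11}{3} \approx 3.6667$)
$f + Z{\left(-7 \right)} 26 = \frac{11}{3} + \left(-7\right)^{2} \cdot 26 = \frac{11}{3} + 49 \cdot 26 = \frac{11}{3} + 1274 = \frac{3833}{3}$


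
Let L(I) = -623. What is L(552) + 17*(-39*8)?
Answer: -5927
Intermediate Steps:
L(552) + 17*(-39*8) = -623 + 17*(-39*8) = -623 + 17*(-312) = -623 - 5304 = -5927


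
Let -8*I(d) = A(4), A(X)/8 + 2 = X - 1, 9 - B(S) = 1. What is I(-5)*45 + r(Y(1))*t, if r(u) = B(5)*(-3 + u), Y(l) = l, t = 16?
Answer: -301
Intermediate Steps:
B(S) = 8 (B(S) = 9 - 1*1 = 9 - 1 = 8)
A(X) = -24 + 8*X (A(X) = -16 + 8*(X - 1) = -16 + 8*(-1 + X) = -16 + (-8 + 8*X) = -24 + 8*X)
I(d) = -1 (I(d) = -(-24 + 8*4)/8 = -(-24 + 32)/8 = -⅛*8 = -1)
r(u) = -24 + 8*u (r(u) = 8*(-3 + u) = -24 + 8*u)
I(-5)*45 + r(Y(1))*t = -1*45 + (-24 + 8*1)*16 = -45 + (-24 + 8)*16 = -45 - 16*16 = -45 - 256 = -301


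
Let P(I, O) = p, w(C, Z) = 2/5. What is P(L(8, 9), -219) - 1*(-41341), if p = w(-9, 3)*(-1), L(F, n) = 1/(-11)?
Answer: 206703/5 ≈ 41341.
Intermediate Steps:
w(C, Z) = ⅖ (w(C, Z) = 2*(⅕) = ⅖)
L(F, n) = -1/11
p = -⅖ (p = (⅖)*(-1) = -⅖ ≈ -0.40000)
P(I, O) = -⅖
P(L(8, 9), -219) - 1*(-41341) = -⅖ - 1*(-41341) = -⅖ + 41341 = 206703/5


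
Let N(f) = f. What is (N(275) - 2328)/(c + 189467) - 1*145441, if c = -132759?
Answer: -8247670281/56708 ≈ -1.4544e+5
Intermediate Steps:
(N(275) - 2328)/(c + 189467) - 1*145441 = (275 - 2328)/(-132759 + 189467) - 1*145441 = -2053/56708 - 145441 = -8247670281/56708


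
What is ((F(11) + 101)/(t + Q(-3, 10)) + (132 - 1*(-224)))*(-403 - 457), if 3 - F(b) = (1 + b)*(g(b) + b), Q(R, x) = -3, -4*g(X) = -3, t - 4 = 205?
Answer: -31518570/103 ≈ -3.0601e+5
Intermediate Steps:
t = 209 (t = 4 + 205 = 209)
g(X) = 3/4 (g(X) = -1/4*(-3) = 3/4)
F(b) = 3 - (1 + b)*(3/4 + b)
((F(11) + 101)/(t + Q(-3, 10)) + (132 - 1*(-224)))*(-403 - 457) = (((9/4 - 1*11**2 - 7/4*11) + 101)/(209 - 3) + (132 - 1*(-224)))*(-403 - 457) = (((9/4 - 1*121 - 77/4) + 101)/206 + (132 + 224))*(-860) = (((9/4 - 121 - 77/4) + 101)*(1/206) + 356)*(-860) = ((-138 + 101)*(1/206) + 356)*(-860) = (-37*1/206 + 356)*(-860) = (-37/206 + 356)*(-860) = (73299/206)*(-860) = -31518570/103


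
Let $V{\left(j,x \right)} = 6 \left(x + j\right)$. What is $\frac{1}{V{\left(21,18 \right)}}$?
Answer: $\frac{1}{234} \approx 0.0042735$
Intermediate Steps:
$V{\left(j,x \right)} = 6 j + 6 x$ ($V{\left(j,x \right)} = 6 \left(j + x\right) = 6 j + 6 x$)
$\frac{1}{V{\left(21,18 \right)}} = \frac{1}{6 \cdot 21 + 6 \cdot 18} = \frac{1}{126 + 108} = \frac{1}{234}$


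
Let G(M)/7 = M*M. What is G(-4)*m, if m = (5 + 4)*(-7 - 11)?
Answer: -18144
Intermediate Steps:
G(M) = 7*M² (G(M) = 7*(M*M) = 7*M²)
m = -162 (m = 9*(-18) = -162)
G(-4)*m = (7*(-4)²)*(-162) = (7*16)*(-162) = 112*(-162) = -18144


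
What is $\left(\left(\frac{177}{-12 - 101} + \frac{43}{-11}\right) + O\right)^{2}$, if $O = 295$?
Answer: $\frac{129512894641}{1545049} \approx 83825.0$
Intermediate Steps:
$\left(\left(\frac{177}{-12 - 101} + \frac{43}{-11}\right) + O\right)^{2} = \left(\left(\frac{177}{-12 - 101} + \frac{43}{-11}\right) + 295\right)^{2} = \left(\left(\frac{177}{-113} + 43 \left(- \frac{1}{11}\right)\right) + 295\right)^{2} = \left(\left(177 \left(- \frac{1}{113}\right) - \frac{43}{11}\right) + 295\right)^{2} = \left(\left(- \frac{177}{113} - \frac{43}{11}\right) + 295\right)^{2} = \left(- \frac{6806}{1243} + 295\right)^{2} = \left(\frac{359879}{1243}\right)^{2} = \frac{129512894641}{1545049}$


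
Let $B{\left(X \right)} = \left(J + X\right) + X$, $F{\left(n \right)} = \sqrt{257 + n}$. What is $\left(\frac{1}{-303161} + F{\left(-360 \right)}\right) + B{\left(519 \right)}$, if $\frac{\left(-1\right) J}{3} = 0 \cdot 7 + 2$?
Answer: $\frac{312862151}{303161} + i \sqrt{103} \approx 1032.0 + 10.149 i$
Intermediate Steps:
$J = -6$ ($J = - 3 \left(0 \cdot 7 + 2\right) = - 3 \left(0 + 2\right) = \left(-3\right) 2 = -6$)
$B{\left(X \right)} = -6 + 2 X$ ($B{\left(X \right)} = \left(-6 + X\right) + X = -6 + 2 X$)
$\left(\frac{1}{-303161} + F{\left(-360 \right)}\right) + B{\left(519 \right)} = \left(\frac{1}{-303161} + \sqrt{257 - 360}\right) + \left(-6 + 2 \cdot 519\right) = \left(- \frac{1}{303161} + \sqrt{-103}\right) + \left(-6 + 1038\right) = \left(- \frac{1}{303161} + i \sqrt{103}\right) + 1032 = \frac{312862151}{303161} + i \sqrt{103}$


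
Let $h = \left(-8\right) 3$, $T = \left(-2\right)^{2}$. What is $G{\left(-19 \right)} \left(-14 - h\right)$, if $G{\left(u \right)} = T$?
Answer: $40$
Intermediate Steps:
$T = 4$
$h = -24$
$G{\left(u \right)} = 4$
$G{\left(-19 \right)} \left(-14 - h\right) = 4 \left(-14 - -24\right) = 4 \left(-14 + 24\right) = 4 \cdot 10 = 40$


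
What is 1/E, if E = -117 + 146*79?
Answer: 1/11417 ≈ 8.7589e-5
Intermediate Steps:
E = 11417 (E = -117 + 11534 = 11417)
1/E = 1/11417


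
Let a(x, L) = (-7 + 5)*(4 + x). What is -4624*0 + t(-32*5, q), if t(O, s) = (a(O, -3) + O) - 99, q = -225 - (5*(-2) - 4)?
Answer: 53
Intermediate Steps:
a(x, L) = -8 - 2*x (a(x, L) = -2*(4 + x) = -8 - 2*x)
q = -211 (q = -225 - (-10 - 4) = -225 - 1*(-14) = -225 + 14 = -211)
t(O, s) = -107 - O (t(O, s) = ((-8 - 2*O) + O) - 99 = (-8 - O) - 99 = -107 - O)
-4624*0 + t(-32*5, q) = -4624*0 + (-107 - (-32)*5) = 0 + (-107 - 1*(-160)) = 0 + (-107 + 160) = 0 + 53 = 53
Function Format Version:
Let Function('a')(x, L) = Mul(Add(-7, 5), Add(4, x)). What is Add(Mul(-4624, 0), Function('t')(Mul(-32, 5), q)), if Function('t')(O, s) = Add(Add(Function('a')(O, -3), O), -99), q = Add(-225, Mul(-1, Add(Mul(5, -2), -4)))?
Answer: 53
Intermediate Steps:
Function('a')(x, L) = Add(-8, Mul(-2, x)) (Function('a')(x, L) = Mul(-2, Add(4, x)) = Add(-8, Mul(-2, x)))
q = -211 (q = Add(-225, Mul(-1, Add(-10, -4))) = Add(-225, Mul(-1, -14)) = Add(-225, 14) = -211)
Function('t')(O, s) = Add(-107, Mul(-1, O)) (Function('t')(O, s) = Add(Add(Add(-8, Mul(-2, O)), O), -99) = Add(Add(-8, Mul(-1, O)), -99) = Add(-107, Mul(-1, O)))
Add(Mul(-4624, 0), Function('t')(Mul(-32, 5), q)) = Add(Mul(-4624, 0), Add(-107, Mul(-1, Mul(-32, 5)))) = Add(0, Add(-107, Mul(-1, -160))) = Add(0, Add(-107, 160)) = Add(0, 53) = 53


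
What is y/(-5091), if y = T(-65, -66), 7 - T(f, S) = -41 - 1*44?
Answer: -92/5091 ≈ -0.018071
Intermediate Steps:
T(f, S) = 92 (T(f, S) = 7 - (-41 - 1*44) = 7 - (-41 - 44) = 7 - 1*(-85) = 7 + 85 = 92)
y = 92
y/(-5091) = 92/(-5091) = 92*(-1/5091) = -92/5091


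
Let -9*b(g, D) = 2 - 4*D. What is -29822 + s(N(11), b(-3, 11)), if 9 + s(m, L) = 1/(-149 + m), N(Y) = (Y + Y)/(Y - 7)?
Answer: -8561499/287 ≈ -29831.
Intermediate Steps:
b(g, D) = -2/9 + 4*D/9 (b(g, D) = -(2 - 4*D)/9 = -2/9 + 4*D/9)
N(Y) = 2*Y/(-7 + Y) (N(Y) = (2*Y)/(-7 + Y) = 2*Y/(-7 + Y))
s(m, L) = -9 + 1/(-149 + m)
-29822 + s(N(11), b(-3, 11)) = -29822 + (1342 - 18*11/(-7 + 11))/(-149 + 2*11/(-7 + 11)) = -29822 + (1342 - 18*11/4)/(-149 + 2*11/4) = -29822 + (1342 - 18*11/4)/(-149 + 2*11*(1/4)) = -29822 + (1342 - 9*11/2)/(-149 + 11/2) = -29822 + (1342 - 99/2)/(-287/2) = -29822 - 2/287*2585/2 = -29822 - 2585/287 = -8561499/287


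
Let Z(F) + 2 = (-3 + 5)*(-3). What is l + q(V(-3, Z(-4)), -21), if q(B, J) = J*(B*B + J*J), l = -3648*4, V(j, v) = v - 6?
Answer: -27969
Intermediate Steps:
Z(F) = -8 (Z(F) = -2 + (-3 + 5)*(-3) = -2 + 2*(-3) = -2 - 6 = -8)
V(j, v) = -6 + v
l = -14592
q(B, J) = J*(B² + J²)
l + q(V(-3, Z(-4)), -21) = -14592 - 21*((-6 - 8)² + (-21)²) = -14592 - 21*((-14)² + 441) = -14592 - 21*(196 + 441) = -14592 - 21*637 = -14592 - 13377 = -27969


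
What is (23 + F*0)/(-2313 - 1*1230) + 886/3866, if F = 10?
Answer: 1525090/6848619 ≈ 0.22269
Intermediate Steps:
(23 + F*0)/(-2313 - 1*1230) + 886/3866 = (23 + 10*0)/(-2313 - 1*1230) + 886/3866 = (23 + 0)/(-2313 - 1230) + 886*(1/3866) = 23/(-3543) + 443/1933 = 23*(-1/3543) + 443/1933 = -23/3543 + 443/1933 = 1525090/6848619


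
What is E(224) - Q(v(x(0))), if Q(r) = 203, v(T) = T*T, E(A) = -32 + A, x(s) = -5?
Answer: -11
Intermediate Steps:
v(T) = T²
E(224) - Q(v(x(0))) = (-32 + 224) - 1*203 = 192 - 203 = -11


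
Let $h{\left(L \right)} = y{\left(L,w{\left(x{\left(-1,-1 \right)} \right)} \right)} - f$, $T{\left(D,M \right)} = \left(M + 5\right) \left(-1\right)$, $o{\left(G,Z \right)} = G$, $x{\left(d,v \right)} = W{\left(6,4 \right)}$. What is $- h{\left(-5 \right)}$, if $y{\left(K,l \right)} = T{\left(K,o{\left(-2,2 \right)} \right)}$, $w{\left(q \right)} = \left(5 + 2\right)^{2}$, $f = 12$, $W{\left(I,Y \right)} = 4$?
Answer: $15$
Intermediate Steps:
$x{\left(d,v \right)} = 4$
$w{\left(q \right)} = 49$ ($w{\left(q \right)} = 7^{2} = 49$)
$T{\left(D,M \right)} = -5 - M$ ($T{\left(D,M \right)} = \left(5 + M\right) \left(-1\right) = -5 - M$)
$y{\left(K,l \right)} = -3$ ($y{\left(K,l \right)} = -5 - -2 = -5 + 2 = -3$)
$h{\left(L \right)} = -15$ ($h{\left(L \right)} = -3 - 12 = -15$)
$- h{\left(-5 \right)} = \left(-1\right) \left(-15\right) = 15$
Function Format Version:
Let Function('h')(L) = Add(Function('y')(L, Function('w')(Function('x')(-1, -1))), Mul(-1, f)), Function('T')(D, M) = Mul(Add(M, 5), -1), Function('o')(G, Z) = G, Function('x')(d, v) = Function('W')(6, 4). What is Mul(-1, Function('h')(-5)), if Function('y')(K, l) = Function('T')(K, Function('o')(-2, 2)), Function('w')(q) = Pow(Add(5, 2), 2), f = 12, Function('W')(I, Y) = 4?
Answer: 15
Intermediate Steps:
Function('x')(d, v) = 4
Function('w')(q) = 49 (Function('w')(q) = Pow(7, 2) = 49)
Function('T')(D, M) = Add(-5, Mul(-1, M)) (Function('T')(D, M) = Mul(Add(5, M), -1) = Add(-5, Mul(-1, M)))
Function('y')(K, l) = -3 (Function('y')(K, l) = Add(-5, Mul(-1, -2)) = Add(-5, 2) = -3)
Function('h')(L) = -15 (Function('h')(L) = Add(-3, Mul(-1, 12)) = Add(-3, -12) = -15)
Mul(-1, Function('h')(-5)) = Mul(-1, -15) = 15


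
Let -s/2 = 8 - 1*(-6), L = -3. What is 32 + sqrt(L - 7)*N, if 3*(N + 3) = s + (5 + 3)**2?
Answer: 32 + 9*I*sqrt(10) ≈ 32.0 + 28.461*I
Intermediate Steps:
s = -28 (s = -2*(8 - 1*(-6)) = -2*(8 + 6) = -2*14 = -28)
N = 9 (N = -3 + (-28 + (5 + 3)**2)/3 = -3 + (-28 + 8**2)/3 = -3 + (-28 + 64)/3 = -3 + (1/3)*36 = -3 + 12 = 9)
32 + sqrt(L - 7)*N = 32 + sqrt(-3 - 7)*9 = 32 + sqrt(-10)*9 = 32 + (I*sqrt(10))*9 = 32 + 9*I*sqrt(10)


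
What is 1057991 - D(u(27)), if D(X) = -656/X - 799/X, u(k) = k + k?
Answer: 19044323/18 ≈ 1.0580e+6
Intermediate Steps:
u(k) = 2*k
D(X) = -1455/X
1057991 - D(u(27)) = 1057991 - (-1455)/(2*27) = 1057991 - (-1455)/54 = 1057991 - 1*(-485/18) = 1057991 + 485/18 = 19044323/18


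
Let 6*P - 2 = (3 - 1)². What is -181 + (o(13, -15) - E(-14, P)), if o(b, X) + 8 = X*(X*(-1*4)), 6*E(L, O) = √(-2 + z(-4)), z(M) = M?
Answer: -1089 - I*√6/6 ≈ -1089.0 - 0.40825*I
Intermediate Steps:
P = 1 (P = ⅓ + (3 - 1)²/6 = ⅓ + (⅙)*2² = ⅓ + (⅙)*4 = ⅓ + ⅔ = 1)
E(L, O) = I*√6/6 (E(L, O) = √(-2 - 4)/6 = √(-6)/6 = (I*√6)/6 = I*√6/6)
o(b, X) = -8 - 4*X² (o(b, X) = -8 + X*(X*(-1*4)) = -8 + X*(X*(-4)) = -8 + X*(-4*X) = -8 - 4*X²)
-181 + (o(13, -15) - E(-14, P)) = -181 + ((-8 - 4*(-15)²) - I*√6/6) = -181 + ((-8 - 4*225) - I*√6/6) = -181 + ((-8 - 900) - I*√6/6) = -181 + (-908 - I*√6/6) = -1089 - I*√6/6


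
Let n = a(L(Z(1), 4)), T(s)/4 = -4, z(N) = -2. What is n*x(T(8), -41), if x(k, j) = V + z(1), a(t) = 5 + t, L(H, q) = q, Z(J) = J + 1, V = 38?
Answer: 324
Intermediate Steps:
Z(J) = 1 + J
T(s) = -16 (T(s) = 4*(-4) = -16)
x(k, j) = 36 (x(k, j) = 38 - 2 = 36)
n = 9 (n = 5 + 4 = 9)
n*x(T(8), -41) = 9*36 = 324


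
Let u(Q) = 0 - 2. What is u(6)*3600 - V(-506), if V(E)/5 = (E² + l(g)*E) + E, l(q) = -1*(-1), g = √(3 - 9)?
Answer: -1282320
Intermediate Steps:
g = I*√6 (g = √(-6) = I*√6 ≈ 2.4495*I)
u(Q) = -2
l(q) = 1
V(E) = 5*E² + 10*E (V(E) = 5*((E² + 1*E) + E) = 5*((E² + E) + E) = 5*((E + E²) + E) = 5*(E² + 2*E) = 5*E² + 10*E)
u(6)*3600 - V(-506) = -2*3600 - 5*(-506)*(2 - 506) = -7200 - 5*(-506)*(-504) = -7200 - 1*1275120 = -7200 - 1275120 = -1282320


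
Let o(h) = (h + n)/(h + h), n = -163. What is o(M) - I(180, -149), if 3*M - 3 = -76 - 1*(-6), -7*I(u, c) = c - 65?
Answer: -12392/469 ≈ -26.422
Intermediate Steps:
I(u, c) = 65/7 - c/7 (I(u, c) = -(c - 65)/7 = -(-65 + c)/7 = 65/7 - c/7)
M = -67/3 (M = 1 + (-76 - 1*(-6))/3 = 1 + (-76 + 6)/3 = 1 + (⅓)*(-70) = 1 - 70/3 = -67/3 ≈ -22.333)
o(h) = (-163 + h)/(2*h) (o(h) = (h - 163)/(h + h) = (-163 + h)/((2*h)) = (-163 + h)*(1/(2*h)) = (-163 + h)/(2*h))
o(M) - I(180, -149) = (-163 - 67/3)/(2*(-67/3)) - (65/7 - ⅐*(-149)) = (½)*(-3/67)*(-556/3) - (65/7 + 149/7) = 278/67 - 1*214/7 = 278/67 - 214/7 = -12392/469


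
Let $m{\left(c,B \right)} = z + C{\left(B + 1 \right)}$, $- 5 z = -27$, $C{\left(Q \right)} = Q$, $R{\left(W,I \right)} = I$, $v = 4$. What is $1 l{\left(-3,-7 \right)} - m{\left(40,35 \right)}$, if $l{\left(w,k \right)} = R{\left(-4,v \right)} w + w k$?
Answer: $- \frac{162}{5} \approx -32.4$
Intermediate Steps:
$z = \frac{27}{5}$ ($z = \left(- \frac{1}{5}\right) \left(-27\right) = \frac{27}{5} \approx 5.4$)
$l{\left(w,k \right)} = 4 w + k w$ ($l{\left(w,k \right)} = 4 w + w k = 4 w + k w$)
$m{\left(c,B \right)} = \frac{32}{5} + B$ ($m{\left(c,B \right)} = \frac{27}{5} + \left(B + 1\right) = \frac{27}{5} + \left(1 + B\right) = \frac{32}{5} + B$)
$1 l{\left(-3,-7 \right)} - m{\left(40,35 \right)} = 1 \left(- 3 \left(4 - 7\right)\right) - \left(\frac{32}{5} + 35\right) = 1 \left(\left(-3\right) \left(-3\right)\right) - \frac{207}{5} = 1 \cdot 9 - \frac{207}{5} = 9 - \frac{207}{5} = - \frac{162}{5}$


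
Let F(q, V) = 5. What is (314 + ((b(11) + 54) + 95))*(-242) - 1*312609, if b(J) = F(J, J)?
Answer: -425865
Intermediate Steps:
b(J) = 5
(314 + ((b(11) + 54) + 95))*(-242) - 1*312609 = (314 + ((5 + 54) + 95))*(-242) - 1*312609 = (314 + (59 + 95))*(-242) - 312609 = (314 + 154)*(-242) - 312609 = 468*(-242) - 312609 = -113256 - 312609 = -425865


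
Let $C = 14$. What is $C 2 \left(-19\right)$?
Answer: $-532$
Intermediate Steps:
$C 2 \left(-19\right) = 14 \cdot 2 \left(-19\right) = 28 \left(-19\right) = -532$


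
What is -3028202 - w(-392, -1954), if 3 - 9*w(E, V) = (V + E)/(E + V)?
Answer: -27253820/9 ≈ -3.0282e+6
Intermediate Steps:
w(E, V) = 2/9 (w(E, V) = ⅓ - (V + E)/(9*(E + V)) = ⅓ - (E + V)/(9*(E + V)) = ⅓ - ⅑*1 = ⅓ - ⅑ = 2/9)
-3028202 - w(-392, -1954) = -3028202 - 1*2/9 = -3028202 - 2/9 = -27253820/9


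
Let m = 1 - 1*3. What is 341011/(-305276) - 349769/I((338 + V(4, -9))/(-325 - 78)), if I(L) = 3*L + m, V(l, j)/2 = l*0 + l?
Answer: 5378766489631/70366118 ≈ 76440.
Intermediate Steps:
m = -2 (m = 1 - 3 = -2)
V(l, j) = 2*l (V(l, j) = 2*(l*0 + l) = 2*(0 + l) = 2*l)
I(L) = -2 + 3*L (I(L) = 3*L - 2 = -2 + 3*L)
341011/(-305276) - 349769/I((338 + V(4, -9))/(-325 - 78)) = 341011/(-305276) - 349769/(-2 + 3*((338 + 2*4)/(-325 - 78))) = 341011*(-1/305276) - 349769/(-2 + 3*((338 + 8)/(-403))) = -341011/305276 - 349769/(-2 + 3*(346*(-1/403))) = -341011/305276 - 349769/(-2 + 3*(-346/403)) = -341011/305276 - 349769/(-2 - 1038/403) = -341011/305276 - 349769/(-1844/403) = -341011/305276 - 349769*(-403/1844) = -341011/305276 + 140956907/1844 = 5378766489631/70366118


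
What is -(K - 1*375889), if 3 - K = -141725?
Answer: 234161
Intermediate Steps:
K = 141728 (K = 3 - 1*(-141725) = 3 + 141725 = 141728)
-(K - 1*375889) = -(141728 - 1*375889) = -(141728 - 375889) = -1*(-234161) = 234161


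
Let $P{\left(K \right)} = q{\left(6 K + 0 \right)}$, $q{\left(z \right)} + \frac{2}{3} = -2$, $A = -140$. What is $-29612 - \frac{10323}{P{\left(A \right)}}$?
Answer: $- \frac{205927}{8} \approx -25741.0$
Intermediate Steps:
$q{\left(z \right)} = - \frac{8}{3}$ ($q{\left(z \right)} = - \frac{2}{3} - 2 = - \frac{8}{3}$)
$P{\left(K \right)} = - \frac{8}{3}$
$-29612 - \frac{10323}{P{\left(A \right)}} = -29612 - \frac{10323}{- \frac{8}{3}} = -29612 - - \frac{30969}{8} = -29612 + \frac{30969}{8} = - \frac{205927}{8}$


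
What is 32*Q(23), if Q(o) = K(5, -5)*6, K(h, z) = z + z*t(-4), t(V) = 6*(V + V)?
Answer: 45120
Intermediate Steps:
t(V) = 12*V (t(V) = 6*(2*V) = 12*V)
K(h, z) = -47*z (K(h, z) = z + z*(12*(-4)) = z + z*(-48) = z - 48*z = -47*z)
Q(o) = 1410 (Q(o) = -47*(-5)*6 = 235*6 = 1410)
32*Q(23) = 32*1410 = 45120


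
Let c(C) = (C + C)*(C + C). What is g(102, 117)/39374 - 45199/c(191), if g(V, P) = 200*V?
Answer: 598592087/2872805788 ≈ 0.20836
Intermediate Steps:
c(C) = 4*C² (c(C) = (2*C)*(2*C) = 4*C²)
g(102, 117)/39374 - 45199/c(191) = (200*102)/39374 - 45199/(4*191²) = 20400*(1/39374) - 45199/(4*36481) = 10200/19687 - 45199/145924 = 598592087/2872805788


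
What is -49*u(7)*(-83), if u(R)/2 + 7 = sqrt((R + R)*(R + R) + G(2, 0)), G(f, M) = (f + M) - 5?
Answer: -56938 + 8134*sqrt(193) ≈ 56063.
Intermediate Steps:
G(f, M) = -5 + M + f (G(f, M) = (M + f) - 5 = -5 + M + f)
u(R) = -14 + 2*sqrt(-3 + 4*R**2) (u(R) = -14 + 2*sqrt((R + R)*(R + R) + (-5 + 0 + 2)) = -14 + 2*sqrt((2*R)*(2*R) - 3) = -14 + 2*sqrt(4*R**2 - 3) = -14 + 2*sqrt(-3 + 4*R**2))
-49*u(7)*(-83) = -49*(-14 + 2*sqrt(-3 + 4*7**2))*(-83) = -49*(-14 + 2*sqrt(-3 + 4*49))*(-83) = -49*(-14 + 2*sqrt(-3 + 196))*(-83) = -49*(-14 + 2*sqrt(193))*(-83) = (686 - 98*sqrt(193))*(-83) = -56938 + 8134*sqrt(193)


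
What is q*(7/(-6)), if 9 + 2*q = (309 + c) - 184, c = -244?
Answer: 224/3 ≈ 74.667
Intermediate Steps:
q = -64 (q = -9/2 + ((309 - 244) - 184)/2 = -9/2 + (65 - 184)/2 = -9/2 + (½)*(-119) = -9/2 - 119/2 = -64)
q*(7/(-6)) = -448/(-6) = -448*(-1)/6 = -64*(-7/6) = 224/3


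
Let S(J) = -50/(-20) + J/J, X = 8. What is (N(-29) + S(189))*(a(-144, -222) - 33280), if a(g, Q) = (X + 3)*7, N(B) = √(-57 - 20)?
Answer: -232421/2 - 33203*I*√77 ≈ -1.1621e+5 - 2.9136e+5*I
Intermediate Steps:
N(B) = I*√77 (N(B) = √(-77) = I*√77)
a(g, Q) = 77 (a(g, Q) = (8 + 3)*7 = 11*7 = 77)
S(J) = 7/2 (S(J) = -50*(-1/20) + 1 = 5/2 + 1 = 7/2)
(N(-29) + S(189))*(a(-144, -222) - 33280) = (I*√77 + 7/2)*(77 - 33280) = (7/2 + I*√77)*(-33203) = -232421/2 - 33203*I*√77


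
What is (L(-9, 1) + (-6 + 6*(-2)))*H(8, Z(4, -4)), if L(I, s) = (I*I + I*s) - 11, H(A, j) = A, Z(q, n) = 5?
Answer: 344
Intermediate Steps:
L(I, s) = -11 + I² + I*s (L(I, s) = (I² + I*s) - 11 = -11 + I² + I*s)
(L(-9, 1) + (-6 + 6*(-2)))*H(8, Z(4, -4)) = ((-11 + (-9)² - 9*1) + (-6 + 6*(-2)))*8 = ((-11 + 81 - 9) + (-6 - 12))*8 = (61 - 18)*8 = 43*8 = 344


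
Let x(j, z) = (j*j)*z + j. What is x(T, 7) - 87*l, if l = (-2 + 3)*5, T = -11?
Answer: 401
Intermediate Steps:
x(j, z) = j + z*j² (x(j, z) = j²*z + j = z*j² + j = j + z*j²)
l = 5 (l = 1*5 = 5)
x(T, 7) - 87*l = -11*(1 - 11*7) - 87*5 = -11*(1 - 77) - 435 = -11*(-76) - 435 = 836 - 435 = 401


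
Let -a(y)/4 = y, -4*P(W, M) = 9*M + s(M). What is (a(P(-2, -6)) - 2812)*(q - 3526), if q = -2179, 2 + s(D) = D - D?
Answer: 16361940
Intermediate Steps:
s(D) = -2 (s(D) = -2 + (D - D) = -2 + 0 = -2)
P(W, M) = 1/2 - 9*M/4 (P(W, M) = -(9*M - 2)/4 = -(-2 + 9*M)/4 = 1/2 - 9*M/4)
a(y) = -4*y
(a(P(-2, -6)) - 2812)*(q - 3526) = (-4*(1/2 - 9/4*(-6)) - 2812)*(-2179 - 3526) = (-4*(1/2 + 27/2) - 2812)*(-5705) = (-4*14 - 2812)*(-5705) = (-56 - 2812)*(-5705) = -2868*(-5705) = 16361940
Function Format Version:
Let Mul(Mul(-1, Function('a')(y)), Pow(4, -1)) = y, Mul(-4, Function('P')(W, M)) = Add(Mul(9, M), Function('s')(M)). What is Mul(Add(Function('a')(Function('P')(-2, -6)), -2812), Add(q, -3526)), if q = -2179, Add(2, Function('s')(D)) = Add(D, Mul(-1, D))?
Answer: 16361940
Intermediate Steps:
Function('s')(D) = -2 (Function('s')(D) = Add(-2, Add(D, Mul(-1, D))) = Add(-2, 0) = -2)
Function('P')(W, M) = Add(Rational(1, 2), Mul(Rational(-9, 4), M)) (Function('P')(W, M) = Mul(Rational(-1, 4), Add(Mul(9, M), -2)) = Mul(Rational(-1, 4), Add(-2, Mul(9, M))) = Add(Rational(1, 2), Mul(Rational(-9, 4), M)))
Function('a')(y) = Mul(-4, y)
Mul(Add(Function('a')(Function('P')(-2, -6)), -2812), Add(q, -3526)) = Mul(Add(Mul(-4, Add(Rational(1, 2), Mul(Rational(-9, 4), -6))), -2812), Add(-2179, -3526)) = Mul(Add(Mul(-4, Add(Rational(1, 2), Rational(27, 2))), -2812), -5705) = Mul(Add(Mul(-4, 14), -2812), -5705) = Mul(Add(-56, -2812), -5705) = Mul(-2868, -5705) = 16361940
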